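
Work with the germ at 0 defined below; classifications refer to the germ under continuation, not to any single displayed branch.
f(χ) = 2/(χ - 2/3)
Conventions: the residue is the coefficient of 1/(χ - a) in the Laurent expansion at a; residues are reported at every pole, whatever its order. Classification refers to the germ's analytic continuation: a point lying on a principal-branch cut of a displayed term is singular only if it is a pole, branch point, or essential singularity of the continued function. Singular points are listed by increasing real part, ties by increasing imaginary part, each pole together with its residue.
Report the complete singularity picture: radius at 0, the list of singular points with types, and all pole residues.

Denominator factor (χ - 2/3): pole of order 1 at 2/3, modulus 2/3.
The radius of convergence is the smallest modulus among the singular points: 2/3.
At the order-1 pole 2/3 set g(χ) = (χ - (2/3))*f(χ) = 2.
Simple pole: residue = g(a) at a = 2/3, which is 2.

Radius of convergence at 0: 2/3.
At 2/3: a pole of order 1; residue 2.


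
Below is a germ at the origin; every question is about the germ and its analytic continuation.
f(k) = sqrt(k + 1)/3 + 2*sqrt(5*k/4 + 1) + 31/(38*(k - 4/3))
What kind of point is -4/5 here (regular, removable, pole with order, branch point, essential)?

The point is an algebraic (square-root) branch point.

The term (2)*sqrt(1 - k/(-4/5)) has argument 1 - -4/5/(-4/5) = 0 at -4/5: a square-root (algebraic, two-sheeted) branch point; the remaining terms are analytic or single-valued there.


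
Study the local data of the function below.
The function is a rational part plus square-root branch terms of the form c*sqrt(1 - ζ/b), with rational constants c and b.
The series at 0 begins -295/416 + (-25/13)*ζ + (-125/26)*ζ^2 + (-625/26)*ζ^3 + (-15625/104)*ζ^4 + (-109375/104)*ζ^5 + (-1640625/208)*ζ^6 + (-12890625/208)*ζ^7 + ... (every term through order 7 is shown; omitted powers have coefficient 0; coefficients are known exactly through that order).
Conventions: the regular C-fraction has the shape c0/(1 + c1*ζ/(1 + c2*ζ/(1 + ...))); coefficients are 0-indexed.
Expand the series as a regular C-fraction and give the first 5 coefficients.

The regular C-fraction coefficients are [-295/416, -160/59, 25/118, 59/2, -69/2].

Taylor coefficients (read off): a_0 = -295/416, a_1 = -25/13, a_2 = -125/26, a_3 = -625/26, a_4 = -15625/104.
c0 = a_0 = -295/416. Peel one level at a time: if S = 1 + c*ζ/S' with S'(0) = 1, then c is the ζ-coefficient of S and S' = c*ζ/(S - 1).
S_1 = c0/f = 1 + (-160/59)*ζ + (2000/3481)*ζ^2 + ...; c1 = -160/59.
S_2 = c1*ζ/(S_1 - 1) = 1 + (25/118)*ζ + (-25/4)*ζ^2 + ...; c2 = 25/118.
S_3 = c2*ζ/(S_2 - 1) = 1 + (59/2)*ζ + (4071/4)*ζ^2 + ...; c3 = 59/2.
S_4 = c3*ζ/(S_3 - 1) = 1 + (-69/2)*ζ + ...; c4 = -69/2.


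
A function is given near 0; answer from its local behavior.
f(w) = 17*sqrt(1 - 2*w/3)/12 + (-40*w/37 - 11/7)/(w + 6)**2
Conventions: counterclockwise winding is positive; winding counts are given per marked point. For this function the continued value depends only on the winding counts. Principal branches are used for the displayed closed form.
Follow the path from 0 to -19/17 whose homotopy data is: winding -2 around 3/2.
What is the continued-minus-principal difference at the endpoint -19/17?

Continued minus principal equals 0.

The rational part is single-valued and drops out of the difference; each branch term changes only by its own monodromy.
(17/12)*sqrt(1 - w/(3/2)): winding -2 is even, the square root returns to the same sheet, contribution 0.
Summing the contributions at w = -19/17 gives 0.


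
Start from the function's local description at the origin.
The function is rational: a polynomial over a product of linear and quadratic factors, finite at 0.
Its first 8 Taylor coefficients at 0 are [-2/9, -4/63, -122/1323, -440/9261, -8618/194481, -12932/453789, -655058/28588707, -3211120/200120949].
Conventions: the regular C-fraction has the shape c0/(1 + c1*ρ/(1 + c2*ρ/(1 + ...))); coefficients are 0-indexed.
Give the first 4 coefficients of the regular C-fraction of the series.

Taylor coefficients (read off): a_0 = -2/9, a_1 = -4/63, a_2 = -122/1323, a_3 = -440/9261.
c0 = a_0 = -2/9. Peel one level at a time: if S = 1 + c*ρ/S' with S'(0) = 1, then c is the ρ-coefficient of S and S' = c*ρ/(S - 1).
S_1 = c0/f = 1 + (-2/7)*ρ + (-1/3)*ρ^2 + ...; c1 = -2/7.
S_2 = c1*ρ/(S_1 - 1) = 1 + (-7/6)*ρ + (49/36)*ρ^2 + ...; c2 = -7/6.
S_3 = c2*ρ/(S_2 - 1) = 1 + (7/6)*ρ + ...; c3 = 7/6.

The regular C-fraction coefficients are [-2/9, -2/7, -7/6, 7/6].


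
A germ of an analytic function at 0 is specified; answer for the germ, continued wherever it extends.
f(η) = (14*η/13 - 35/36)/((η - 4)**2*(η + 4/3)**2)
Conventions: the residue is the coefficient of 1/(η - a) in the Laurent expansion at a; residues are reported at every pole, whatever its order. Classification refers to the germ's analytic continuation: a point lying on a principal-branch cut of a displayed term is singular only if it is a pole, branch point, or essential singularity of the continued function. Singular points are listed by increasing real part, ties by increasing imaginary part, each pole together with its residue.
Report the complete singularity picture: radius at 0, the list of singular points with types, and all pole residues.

Radius of convergence at 0: 4/3.
At -4/3: a pole of order 2; residue 651/106496.
At 4: a pole of order 2; residue -651/106496.

Denominator factor (η + 4/3)^2: pole of order 2 at -4/3, modulus 4/3.
Denominator factor (η - 4)^2: pole of order 2 at 4, modulus 4.
The radius of convergence is the smallest modulus among the singular points: 4/3.
At the order-2 pole -4/3 set g(η) = (η - (-4/3))^2*f(η) = (14*η/13 - 35/36)/(η - 4)**2.
Order-2 pole: residue = g'(a); g'(-4/3) = 651/106496, so the residue is 651/106496.
At the order-2 pole 4 set g(η) = (η - (4))^2*f(η) = (14*η/13 - 35/36)/(η + 4/3)**2.
Order-2 pole: residue = g'(a); g'(4) = -651/106496, so the residue is -651/106496.
List the singular points by increasing real part (a conjugate pair: the negative imaginary part first).


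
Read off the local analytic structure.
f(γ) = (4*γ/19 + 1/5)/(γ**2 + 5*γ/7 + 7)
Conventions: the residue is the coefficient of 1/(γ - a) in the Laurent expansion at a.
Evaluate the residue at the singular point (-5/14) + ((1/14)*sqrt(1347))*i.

The residue is (2/19) - ((83/127965)*sqrt(1347))*i.

The factor γ**2 + 5*γ/7 + 7 splits as (γ - a)(γ - a') with a = (-5/14) + ((1/14)*sqrt(1347))*i, a' = (-5/14) - ((1/14)*sqrt(1347))*i. At the order-1 pole a set g(γ) = (γ - a)*f(γ) = [4*γ/19 + 1/5] / (γ - a').
Simple pole: residue = g(a) at a = (-5/14) + ((1/14)*sqrt(1347))*i, which is (2/19) - ((83/127965)*sqrt(1347))*i.


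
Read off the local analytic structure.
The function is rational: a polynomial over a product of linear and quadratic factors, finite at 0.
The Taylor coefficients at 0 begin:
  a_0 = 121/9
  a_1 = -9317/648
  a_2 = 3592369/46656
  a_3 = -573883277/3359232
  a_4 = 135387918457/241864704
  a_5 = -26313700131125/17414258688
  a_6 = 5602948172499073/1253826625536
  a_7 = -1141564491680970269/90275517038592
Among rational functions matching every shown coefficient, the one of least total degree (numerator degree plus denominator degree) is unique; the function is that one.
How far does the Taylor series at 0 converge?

No rational of total degree below 3 reproduces all 8 coefficients; solving the [0/3] Pade equations on them gives f(σ) = 8/((σ - 8/11)*(σ**2 - 2*σ - 9/11)), whose expansion matches every shown term.
Denominator factor (σ - 8/11): pole of order 1 at 8/11, modulus 8/11.
Denominator factor (σ**2 - 2*σ - 9/11): discriminant 80/11, real irrational roots 1 + (2/11)*sqrt(55) and 1 - (2/11)*sqrt(55); poles of order 1, moduli 1 + (2/11)*sqrt(55) and -1 + (2/11)*sqrt(55).
The radius of convergence is the smallest modulus among the singular points: -1 + (2/11)*sqrt(55).

The radius of convergence is -1 + (2/11)*sqrt(55).


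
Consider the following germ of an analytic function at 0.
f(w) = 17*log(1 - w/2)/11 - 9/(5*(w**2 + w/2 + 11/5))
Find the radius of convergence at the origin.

The radius of convergence is (1/5)*sqrt(55).

Denominator factor (w**2 + w/2 + 11/5): discriminant -171/20, complex-conjugate roots (-1/4) + ((3/20)*sqrt(95))*i and (-1/4) - ((3/20)*sqrt(95))*i; poles of order 1, moduli (1/5)*sqrt(55) and (1/5)*sqrt(55).
Branch term (17/11)*log(1 - w/(2)): its argument vanishes at w = 2, a logarithmic branch point, modulus 2.
The radius of convergence is the smallest modulus among the singular points: (1/5)*sqrt(55).


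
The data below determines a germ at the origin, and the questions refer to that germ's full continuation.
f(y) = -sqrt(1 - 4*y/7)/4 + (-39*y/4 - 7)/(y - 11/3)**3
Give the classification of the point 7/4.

The term (-1/4)*sqrt(1 - y/(7/4)) has argument 1 - 7/4/(7/4) = 0 at 7/4: a square-root (algebraic, two-sheeted) branch point; the remaining terms are analytic or single-valued there.

The point is an algebraic (square-root) branch point.


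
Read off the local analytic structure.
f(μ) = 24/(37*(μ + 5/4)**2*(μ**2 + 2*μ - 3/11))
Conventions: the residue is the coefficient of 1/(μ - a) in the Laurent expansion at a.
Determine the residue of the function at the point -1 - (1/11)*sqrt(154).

The residue is -61952/559551 - (82720/3916857)*sqrt(154).

The factor μ**2 + 2*μ - 3/11 splits as (μ - a)(μ - a') with a = -1 - (1/11)*sqrt(154), a' = -1 + (1/11)*sqrt(154). At the order-1 pole a set g(μ) = (μ - a)*f(μ) = [24/(37*(μ + 5/4)**2)] / (μ - a').
Simple pole: residue = g(a) at a = -1 - (1/11)*sqrt(154), which is -61952/559551 - (82720/3916857)*sqrt(154).


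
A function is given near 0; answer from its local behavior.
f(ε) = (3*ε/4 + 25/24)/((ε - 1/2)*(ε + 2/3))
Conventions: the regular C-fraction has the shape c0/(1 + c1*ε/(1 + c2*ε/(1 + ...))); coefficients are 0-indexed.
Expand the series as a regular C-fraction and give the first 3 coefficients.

Taylor coefficients (expand at 0): a_0 = -25/8, a_1 = -61/16, a_2 = -361/32.
c0 = a_0 = -25/8. Peel one level at a time: if S = 1 + c*ε/S' with S'(0) = 1, then c is the ε-coefficient of S and S' = c*ε/(S - 1).
S_1 = c0/f = 1 + (-61/50)*ε + (-1326/625)*ε^2 + ...; c1 = -61/50.
S_2 = c1*ε/(S_1 - 1) = 1 + (-2652/1525)*ε + ...; c2 = -2652/1525.

The regular C-fraction coefficients are [-25/8, -61/50, -2652/1525].


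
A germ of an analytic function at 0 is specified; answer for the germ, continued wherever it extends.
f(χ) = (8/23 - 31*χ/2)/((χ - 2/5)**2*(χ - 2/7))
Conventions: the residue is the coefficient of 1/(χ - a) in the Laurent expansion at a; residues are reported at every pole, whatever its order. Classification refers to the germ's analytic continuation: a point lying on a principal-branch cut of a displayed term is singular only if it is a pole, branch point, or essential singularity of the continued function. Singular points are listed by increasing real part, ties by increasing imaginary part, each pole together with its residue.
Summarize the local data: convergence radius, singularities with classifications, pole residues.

Radius of convergence at 0: 2/7.
At 2/7: a pole of order 1; residue -114975/368.
At 2/5: a pole of order 2; residue 114975/368.

Denominator factor (χ - 2/7): pole of order 1 at 2/7, modulus 2/7.
Denominator factor (χ - 2/5)^2: pole of order 2 at 2/5, modulus 2/5.
The radius of convergence is the smallest modulus among the singular points: 2/7.
At the order-1 pole 2/7 set g(χ) = (χ - (2/7))*f(χ) = (8/23 - 31*χ/2)/(χ - 2/5)**2.
Simple pole: residue = g(a) at a = 2/7, which is -114975/368.
At the order-2 pole 2/5 set g(χ) = (χ - (2/5))^2*f(χ) = (8/23 - 31*χ/2)/(χ - 2/7).
Order-2 pole: residue = g'(a); g'(2/5) = 114975/368, so the residue is 114975/368.
List the singular points by increasing real part (a conjugate pair: the negative imaginary part first).


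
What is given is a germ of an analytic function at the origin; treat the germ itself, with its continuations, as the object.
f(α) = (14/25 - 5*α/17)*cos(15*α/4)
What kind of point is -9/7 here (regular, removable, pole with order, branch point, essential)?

There is no denominator, hence no pole anywhere.
The factor cos(15*α/4) is entire.
So the germ continues analytically to -9/7.

The point is a regular point.


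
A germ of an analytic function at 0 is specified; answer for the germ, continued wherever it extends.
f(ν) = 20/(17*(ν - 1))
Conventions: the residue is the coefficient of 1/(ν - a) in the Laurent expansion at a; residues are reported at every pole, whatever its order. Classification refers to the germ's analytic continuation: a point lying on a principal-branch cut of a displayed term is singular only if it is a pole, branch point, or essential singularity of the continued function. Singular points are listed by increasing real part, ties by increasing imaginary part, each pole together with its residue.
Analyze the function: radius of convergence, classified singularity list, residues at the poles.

Radius of convergence at 0: 1.
At 1: a pole of order 1; residue 20/17.

Denominator factor (ν - 1): pole of order 1 at 1, modulus 1.
The radius of convergence is the smallest modulus among the singular points: 1.
At the order-1 pole 1 set g(ν) = (ν - (1))*f(ν) = 20/17.
Simple pole: residue = g(a) at a = 1, which is 20/17.


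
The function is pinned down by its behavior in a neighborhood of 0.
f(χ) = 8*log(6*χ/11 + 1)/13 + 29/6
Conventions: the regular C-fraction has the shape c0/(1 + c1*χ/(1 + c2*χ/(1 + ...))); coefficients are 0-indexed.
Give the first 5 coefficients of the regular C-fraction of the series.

Taylor coefficients (expand at 0): a_0 = 29/6, a_1 = 48/143, a_2 = -144/1573, a_3 = 576/17303, a_4 = -2592/190333.
c0 = a_0 = 29/6. Peel one level at a time: if S = 1 + c*χ/S' with S'(0) = 1, then c is the χ-coefficient of S and S' = c*χ/(S - 1).
S_1 = c0/f = 1 + (-288/4147)*χ + (37152/1563419)*χ^2 + ...; c1 = -288/4147.
S_2 = c1*χ/(S_1 - 1) = 1 + (129/377)*χ + (-3/121)*χ^2 + ...; c2 = 129/377.
S_3 = c2*χ/(S_2 - 1) = 1 + (377/5203)*χ + (-392834/27071209)*χ^2 + ...; c3 = 377/5203.
S_4 = c3*χ/(S_3 - 1) = 1 + (1042/5203)*χ + ...; c4 = 1042/5203.

The regular C-fraction coefficients are [29/6, -288/4147, 129/377, 377/5203, 1042/5203].


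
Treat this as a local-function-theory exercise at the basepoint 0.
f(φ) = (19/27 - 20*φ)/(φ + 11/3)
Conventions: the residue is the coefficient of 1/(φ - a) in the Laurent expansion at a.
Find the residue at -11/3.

The residue is 1999/27.

At the order-1 pole -11/3 set g(φ) = (φ - (-11/3))*f(φ) = 19/27 - 20*φ.
Simple pole: residue = g(a) at a = -11/3, which is 1999/27.


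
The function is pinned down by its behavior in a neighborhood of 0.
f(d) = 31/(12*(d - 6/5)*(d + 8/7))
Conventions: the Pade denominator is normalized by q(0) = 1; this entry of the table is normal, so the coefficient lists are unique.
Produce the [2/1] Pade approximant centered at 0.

The Pade approximant has numerator coefficients [-1085/576, -37975/484992, -1329125/969984]; denominator coefficients [1, 841/10104].

Taylor coefficients needed (expand at 0): a_0 = -1085/576, a_1 = 1085/13824, a_2 = -456785/331776, a_3 = 912485/7962624.
Write the denominator as Q(d) = 1 + q1*d. Requiring Q*f - P = O(d^4) with deg P <= 2 kills the coefficients of d^3..d^3 in Q*f:
  d^3: a_3 + q1*a_2 = 0, i.e. 912485/7962624 + (-456785/331776)*q1 = 0.
Solving this linear system: q1 = 841/10104.
The numerator is Q*f truncated at degree 2: P0 = a_0 = -1085/576; P1 = a_1 + q1*a_0 = -37975/484992; P2 = a_2 + q1*a_1 = -1329125/969984.


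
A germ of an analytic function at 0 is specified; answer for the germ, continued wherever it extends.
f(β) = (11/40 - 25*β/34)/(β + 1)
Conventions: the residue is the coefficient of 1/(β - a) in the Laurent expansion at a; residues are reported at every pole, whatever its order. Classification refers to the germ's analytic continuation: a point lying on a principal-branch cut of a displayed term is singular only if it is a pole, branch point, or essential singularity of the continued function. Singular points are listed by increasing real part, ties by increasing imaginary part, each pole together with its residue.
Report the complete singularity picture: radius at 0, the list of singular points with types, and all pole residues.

Radius of convergence at 0: 1.
At -1: a pole of order 1; residue 687/680.

Denominator factor (β + 1): pole of order 1 at -1, modulus 1.
The radius of convergence is the smallest modulus among the singular points: 1.
At the order-1 pole -1 set g(β) = (β - (-1))*f(β) = 11/40 - 25*β/34.
Simple pole: residue = g(a) at a = -1, which is 687/680.


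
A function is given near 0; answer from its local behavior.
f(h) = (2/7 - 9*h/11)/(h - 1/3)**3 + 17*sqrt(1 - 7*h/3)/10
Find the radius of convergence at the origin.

Denominator factor (h - 1/3)^3: pole of order 3 at 1/3, modulus 1/3.
Branch term (17/10)*sqrt(1 - h/(3/7)): its argument vanishes at h = 3/7, a square-root branch point, modulus 3/7.
The radius of convergence is the smallest modulus among the singular points: 1/3.

The radius of convergence is 1/3.


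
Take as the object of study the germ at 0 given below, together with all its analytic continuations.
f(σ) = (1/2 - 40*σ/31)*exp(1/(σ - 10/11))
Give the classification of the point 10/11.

The exponent 1/(σ - (10/11)) has a pole at 10/11, so exp(1/(σ - (10/11))) takes every nonzero value near it: an essential singularity (not a pole of any order).

The point is an essential singularity.


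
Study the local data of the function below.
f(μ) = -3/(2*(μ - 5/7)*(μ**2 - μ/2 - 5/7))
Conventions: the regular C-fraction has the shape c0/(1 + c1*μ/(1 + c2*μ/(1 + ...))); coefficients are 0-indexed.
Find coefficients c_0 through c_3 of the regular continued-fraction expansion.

The regular C-fraction coefficients are [-147/50, -7/10, -17/5, 359/85].

Taylor coefficients (expand at 0): a_0 = -147/50, a_1 = -1029/500, a_2 = -42189/5000, a_3 = -50421/10000.
c0 = a_0 = -147/50. Peel one level at a time: if S = 1 + c*μ/S' with S'(0) = 1, then c is the μ-coefficient of S and S' = c*μ/(S - 1).
S_1 = c0/f = 1 + (-7/10)*μ + (-119/50)*μ^2 + ...; c1 = -7/10.
S_2 = c1*μ/(S_1 - 1) = 1 + (-17/5)*μ + (359/25)*μ^2 + ...; c2 = -17/5.
S_3 = c2*μ/(S_2 - 1) = 1 + (359/85)*μ + ...; c3 = 359/85.


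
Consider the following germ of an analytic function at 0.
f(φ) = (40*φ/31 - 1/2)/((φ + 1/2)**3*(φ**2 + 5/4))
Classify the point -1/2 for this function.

The point is a pole of order 3.

The denominator factor φ + 1/2 vanishes at -1/2 and appears to the power 3; the numerator there equals -71/62, nonzero, and no other factor vanishes.
Hence a pole whose order is the multiplicity, 3.


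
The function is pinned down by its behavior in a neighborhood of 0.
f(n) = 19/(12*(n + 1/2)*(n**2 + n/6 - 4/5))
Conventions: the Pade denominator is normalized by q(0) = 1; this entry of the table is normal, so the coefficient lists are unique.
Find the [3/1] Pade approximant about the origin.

Taylor coefficients needed (expand at 0): a_0 = -95/24, a_1 = 4085/576, a_2 = -266855/13824, a_3 = 12113165/331776, a_4 = -635869295/7962624.
Write the denominator as Q(n) = 1 + q1*n. Requiring Q*f - P = O(n^5) with deg P <= 3 kills the coefficients of n^4..n^4 in Q*f:
  n^4: a_4 + q1*a_3 = 0, i.e. -635869295/7962624 + (12113165/331776)*q1 = 0.
Solving this linear system: q1 = 6693361/3060168.
The numerator is Q*f truncated at degree 3: P0 = a_0 = -95/24; P1 = a_1 + q1*a_0 = -598975/382521; P2 = a_2 + q1*a_1 = -2900825/765042; P3 = a_3 + q1*a_2 = -2185000/382521.

The Pade approximant has numerator coefficients [-95/24, -598975/382521, -2900825/765042, -2185000/382521]; denominator coefficients [1, 6693361/3060168].


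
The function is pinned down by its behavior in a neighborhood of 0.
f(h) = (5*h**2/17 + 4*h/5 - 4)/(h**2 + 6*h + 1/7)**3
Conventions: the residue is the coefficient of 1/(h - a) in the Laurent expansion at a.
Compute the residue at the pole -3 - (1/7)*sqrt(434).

The residue is (57743/324126080)*sqrt(434).

The factor h**2 + 6*h + 1/7 splits as (h - a)(h - a') with a = -3 - (1/7)*sqrt(434), a' = -3 + (1/7)*sqrt(434). At the order-3 pole a set g(h) = (h - a)^3*f(h) = [5*h**2/17 + 4*h/5 - 4] / (h - a')^3.
Order-3 pole: residue = g''(a)/2; g''(-3 - (1/7)*sqrt(434)) = (57743/162063040)*sqrt(434), so the residue is (57743/324126080)*sqrt(434).


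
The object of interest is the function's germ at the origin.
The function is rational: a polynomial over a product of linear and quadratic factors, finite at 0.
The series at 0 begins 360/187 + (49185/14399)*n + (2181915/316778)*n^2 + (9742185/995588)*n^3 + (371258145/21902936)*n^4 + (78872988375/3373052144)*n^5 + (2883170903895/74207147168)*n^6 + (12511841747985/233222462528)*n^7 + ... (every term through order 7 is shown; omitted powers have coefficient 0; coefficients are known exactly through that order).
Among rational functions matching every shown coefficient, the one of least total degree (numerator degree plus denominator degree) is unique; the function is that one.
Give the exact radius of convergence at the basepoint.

No rational of total degree below 4 reproduces all 8 coefficients; solving the [1/3] Pade equations on them gives f(n) = (15*n/14 + 20/17)/((n - 2/3)*(n**2 - 7*n/12 - 11/12)), whose expansion matches every shown term.
Denominator factor (n**2 - 7*n/12 - 11/12): discriminant 577/144, real irrational roots 7/24 + (1/24)*sqrt(577) and 7/24 - (1/24)*sqrt(577); poles of order 1, moduli 7/24 + (1/24)*sqrt(577) and -7/24 + (1/24)*sqrt(577).
Denominator factor (n - 2/3): pole of order 1 at 2/3, modulus 2/3.
The radius of convergence is the smallest modulus among the singular points: 2/3.

The radius of convergence is 2/3.


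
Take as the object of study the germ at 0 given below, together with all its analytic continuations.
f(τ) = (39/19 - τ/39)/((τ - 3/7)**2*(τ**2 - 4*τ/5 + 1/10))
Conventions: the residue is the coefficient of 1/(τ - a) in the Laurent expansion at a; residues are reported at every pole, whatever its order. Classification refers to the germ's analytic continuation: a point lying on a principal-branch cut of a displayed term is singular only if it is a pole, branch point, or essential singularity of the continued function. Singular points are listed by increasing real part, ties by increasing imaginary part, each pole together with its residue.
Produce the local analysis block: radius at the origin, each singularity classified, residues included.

Denominator factor (τ - 3/7)^2: pole of order 2 at 3/7, modulus 3/7.
Denominator factor (τ**2 - 4*τ/5 + 1/10): discriminant 6/25, real irrational roots 2/5 + (1/10)*sqrt(6) and 2/5 - (1/10)*sqrt(6); poles of order 1, moduli 2/5 + (1/10)*sqrt(6) and 2/5 - (1/10)*sqrt(6).
The radius of convergence is the smallest modulus among the singular points: 2/5 - (1/10)*sqrt(6).
The factor τ**2 - 4*τ/5 + 1/10 splits as (τ - a)(τ - a') with a = 2/5 - (1/10)*sqrt(6), a' = 2/5 + (1/10)*sqrt(6). At the order-1 pole a set g(τ) = (τ - a)*f(τ) = [(39/19 - τ/39)/(τ - 3/7)**2] / (τ - a').
Simple pole: residue = g(a) at a = 2/5 - (1/10)*sqrt(6), which is 10243205/623181 - (55207565/1869543)*sqrt(6).
At the order-2 pole 3/7 set g(τ) = (τ - (3/7))^2*f(τ) = (39/19 - τ/39)/(τ**2 - 4*τ/5 + 1/10).
Order-2 pole: residue = g'(a); g'(3/7) = -20486410/623181, so the residue is -20486410/623181.
The factor τ**2 - 4*τ/5 + 1/10 splits as (τ - a)(τ - a') with a = 2/5 + (1/10)*sqrt(6), a' = 2/5 - (1/10)*sqrt(6). At the order-1 pole a set g(τ) = (τ - a)*f(τ) = [(39/19 - τ/39)/(τ - 3/7)**2] / (τ - a').
Simple pole: residue = g(a) at a = 2/5 + (1/10)*sqrt(6), which is 10243205/623181 + (55207565/1869543)*sqrt(6).
List the singular points by increasing real part (a conjugate pair: the negative imaginary part first).

Radius of convergence at 0: 2/5 - (1/10)*sqrt(6).
At 2/5 - (1/10)*sqrt(6): a pole of order 1; residue 10243205/623181 - (55207565/1869543)*sqrt(6).
At 3/7: a pole of order 2; residue -20486410/623181.
At 2/5 + (1/10)*sqrt(6): a pole of order 1; residue 10243205/623181 + (55207565/1869543)*sqrt(6).


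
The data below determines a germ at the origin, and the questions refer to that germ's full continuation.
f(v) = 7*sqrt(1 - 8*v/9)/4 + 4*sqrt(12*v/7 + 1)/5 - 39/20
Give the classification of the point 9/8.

The point is an algebraic (square-root) branch point.

The term (7/4)*sqrt(1 - v/(9/8)) has argument 1 - 9/8/(9/8) = 0 at 9/8: a square-root (algebraic, two-sheeted) branch point; the remaining terms are analytic or single-valued there.


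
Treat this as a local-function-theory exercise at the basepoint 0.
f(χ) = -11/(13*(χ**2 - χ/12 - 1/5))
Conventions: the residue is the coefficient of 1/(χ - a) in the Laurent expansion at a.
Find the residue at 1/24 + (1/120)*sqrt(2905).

The residue is -(132/7553)*sqrt(2905).

The factor χ**2 - χ/12 - 1/5 splits as (χ - a)(χ - a') with a = 1/24 + (1/120)*sqrt(2905), a' = 1/24 - (1/120)*sqrt(2905). At the order-1 pole a set g(χ) = (χ - a)*f(χ) = [-11/13] / (χ - a').
Simple pole: residue = g(a) at a = 1/24 + (1/120)*sqrt(2905), which is -(132/7553)*sqrt(2905).


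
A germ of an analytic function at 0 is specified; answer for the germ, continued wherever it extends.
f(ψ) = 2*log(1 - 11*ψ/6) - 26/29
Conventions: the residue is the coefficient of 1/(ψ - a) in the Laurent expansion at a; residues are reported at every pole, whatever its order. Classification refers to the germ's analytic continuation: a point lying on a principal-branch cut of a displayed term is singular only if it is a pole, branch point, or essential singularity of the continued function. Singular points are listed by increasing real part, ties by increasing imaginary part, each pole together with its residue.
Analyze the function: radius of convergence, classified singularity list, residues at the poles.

Radius of convergence at 0: 6/11.
At 6/11: a logarithmic branch point.

Branch term (2)*log(1 - ψ/(6/11)): its argument vanishes at ψ = 6/11, a logarithmic branch point, modulus 6/11.
The radius of convergence is the smallest modulus among the singular points: 6/11.


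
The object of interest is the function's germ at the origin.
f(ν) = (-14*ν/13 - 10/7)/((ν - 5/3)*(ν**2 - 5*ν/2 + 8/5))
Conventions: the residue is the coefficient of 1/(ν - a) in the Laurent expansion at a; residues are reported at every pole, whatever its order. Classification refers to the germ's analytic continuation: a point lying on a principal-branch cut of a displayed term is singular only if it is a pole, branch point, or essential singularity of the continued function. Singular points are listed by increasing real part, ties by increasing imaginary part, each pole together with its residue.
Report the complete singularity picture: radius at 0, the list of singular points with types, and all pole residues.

Denominator factor (ν - 5/3): pole of order 1 at 5/3, modulus 5/3.
Denominator factor (ν**2 - 5*ν/2 + 8/5): discriminant -3/20, complex-conjugate roots (5/4) + ((1/20)*sqrt(15))*i and (5/4) - ((1/20)*sqrt(15))*i; poles of order 1, moduli (2/5)*sqrt(10) and (2/5)*sqrt(10).
The radius of convergence is the smallest modulus among the singular points: (2/5)*sqrt(10).
The factor ν**2 - 5*ν/2 + 8/5 splits as (ν - a)(ν - a') with a = (5/4) - ((1/20)*sqrt(15))*i, a' = (5/4) + ((1/20)*sqrt(15))*i. At the order-1 pole a set g(ν) = (ν - a)*f(ν) = [(-14*ν/13 - 10/7)/(ν - 5/3)] / (ν - a').
Simple pole: residue = g(a) at a = (5/4) - ((1/20)*sqrt(15))*i, which is (13200/1729) + ((6092/1729)*sqrt(15))*i.
The factor ν**2 - 5*ν/2 + 8/5 splits as (ν - a)(ν - a') with a = (5/4) + ((1/20)*sqrt(15))*i, a' = (5/4) - ((1/20)*sqrt(15))*i. At the order-1 pole a set g(ν) = (ν - a)*f(ν) = [(-14*ν/13 - 10/7)/(ν - 5/3)] / (ν - a').
Simple pole: residue = g(a) at a = (5/4) + ((1/20)*sqrt(15))*i, which is (13200/1729) - ((6092/1729)*sqrt(15))*i.
At the order-1 pole 5/3 set g(ν) = (ν - (5/3))*f(ν) = (-14*ν/13 - 10/7)/(ν**2 - 5*ν/2 + 8/5).
Simple pole: residue = g(a) at a = 5/3, which is -26400/1729.
List the singular points by increasing real part (a conjugate pair: the negative imaginary part first).

Radius of convergence at 0: (2/5)*sqrt(10).
At (5/4) - ((1/20)*sqrt(15))*i: a pole of order 1; residue (13200/1729) + ((6092/1729)*sqrt(15))*i.
At (5/4) + ((1/20)*sqrt(15))*i: a pole of order 1; residue (13200/1729) - ((6092/1729)*sqrt(15))*i.
At 5/3: a pole of order 1; residue -26400/1729.


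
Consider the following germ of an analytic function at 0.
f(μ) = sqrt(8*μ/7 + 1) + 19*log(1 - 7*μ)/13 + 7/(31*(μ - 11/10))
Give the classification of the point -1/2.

The point is a regular point.

Denominator factors: μ - 11/10 = -8/5 at μ = -1/2 — none vanishes.
Branch term log(1 - μ/(1/7)): argument at -1/2 is 9/2, nonzero, so -1/2 is not its branch point (a point on a principal cut is still regular for the continued germ).
Branch term sqrt(1 - μ/(-7/8)): argument at -1/2 is 3/7, nonzero, so -1/2 is not its branch point (a point on a principal cut is still regular for the continued germ).
So the germ continues analytically to -1/2.


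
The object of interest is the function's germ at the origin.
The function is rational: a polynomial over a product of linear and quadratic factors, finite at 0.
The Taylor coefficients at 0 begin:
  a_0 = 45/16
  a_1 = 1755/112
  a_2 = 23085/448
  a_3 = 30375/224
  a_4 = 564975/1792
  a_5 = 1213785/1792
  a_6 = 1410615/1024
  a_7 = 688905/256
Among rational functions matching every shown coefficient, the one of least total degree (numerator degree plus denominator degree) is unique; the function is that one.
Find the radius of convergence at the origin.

No rational of total degree below 4 reproduces all 8 coefficients; solving the [1/3] Pade equations on them gives f(n) = (-25*n/28 - 5/6)/(n - 2/3)**3, whose expansion matches every shown term.
Denominator factor (n - 2/3)^3: pole of order 3 at 2/3, modulus 2/3.
The radius of convergence is the smallest modulus among the singular points: 2/3.

The radius of convergence is 2/3.


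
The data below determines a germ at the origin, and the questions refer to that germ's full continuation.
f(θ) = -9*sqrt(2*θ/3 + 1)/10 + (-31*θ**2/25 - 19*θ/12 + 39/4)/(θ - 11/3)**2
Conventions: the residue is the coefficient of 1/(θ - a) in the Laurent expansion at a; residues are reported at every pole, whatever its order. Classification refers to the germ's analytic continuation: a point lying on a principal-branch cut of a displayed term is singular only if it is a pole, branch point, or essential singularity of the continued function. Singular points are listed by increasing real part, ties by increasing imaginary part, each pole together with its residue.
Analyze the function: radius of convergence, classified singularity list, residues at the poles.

Radius of convergence at 0: 3/2.
At -3/2: an algebraic (square-root) branch point.
At 11/3: a pole of order 2; residue -3203/300.

Denominator factor (θ - 11/3)^2: pole of order 2 at 11/3, modulus 11/3.
Branch term (-9/10)*sqrt(1 - θ/(-3/2)): its argument vanishes at θ = -3/2, a square-root branch point, modulus 3/2.
The radius of convergence is the smallest modulus among the singular points: 3/2.
The branch term is analytic at 11/3 and contributes nothing to the residue; only the rational part matters.
At the order-2 pole 11/3 set g(θ) = (θ - (11/3))^2*(rational part) = -31*θ**2/25 - 19*θ/12 + 39/4.
Order-2 pole: residue = g'(a); g'(11/3) = -3203/300, so the residue is -3203/300.
List the singular points by increasing real part (a conjugate pair: the negative imaginary part first).


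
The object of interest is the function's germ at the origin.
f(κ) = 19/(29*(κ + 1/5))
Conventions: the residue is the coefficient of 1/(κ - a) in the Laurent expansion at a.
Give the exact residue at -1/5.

The residue is 19/29.

At the order-1 pole -1/5 set g(κ) = (κ - (-1/5))*f(κ) = 19/29.
Simple pole: residue = g(a) at a = -1/5, which is 19/29.


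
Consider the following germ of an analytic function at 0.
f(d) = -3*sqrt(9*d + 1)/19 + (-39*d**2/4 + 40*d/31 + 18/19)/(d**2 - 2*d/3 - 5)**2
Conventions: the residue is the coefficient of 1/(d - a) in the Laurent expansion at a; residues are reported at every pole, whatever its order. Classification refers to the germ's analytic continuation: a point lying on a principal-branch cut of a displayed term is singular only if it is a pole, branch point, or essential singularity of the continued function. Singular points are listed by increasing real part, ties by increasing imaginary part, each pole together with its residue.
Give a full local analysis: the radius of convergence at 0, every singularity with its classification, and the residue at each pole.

Radius of convergence at 0: 1/9.
At 1/3 - (1/3)*sqrt(46): a pole of order 2; residue (3188709/19941184)*sqrt(46).
At -1/9: an algebraic (square-root) branch point.
At 1/3 + (1/3)*sqrt(46): a pole of order 2; residue -(3188709/19941184)*sqrt(46).

Denominator factor (d**2 - 2*d/3 - 5)^2: discriminant 184/9, real irrational roots 1/3 + (1/3)*sqrt(46) and 1/3 - (1/3)*sqrt(46); poles of order 2, moduli 1/3 + (1/3)*sqrt(46) and -1/3 + (1/3)*sqrt(46).
Branch term (-3/19)*sqrt(1 - d/(-1/9)): its argument vanishes at d = -1/9, a square-root branch point, modulus 1/9.
The radius of convergence is the smallest modulus among the singular points: 1/9.
The branch term is analytic at 1/3 - (1/3)*sqrt(46) and contributes nothing to the residue; only the rational part matters.
The factor d**2 - 2*d/3 - 5 splits as (d - a)(d - a') with a = 1/3 - (1/3)*sqrt(46), a' = 1/3 + (1/3)*sqrt(46). At the order-2 pole a set g(d) = (d - a)^2*(rational part) = [-39*d**2/4 + 40*d/31 + 18/19] / (d - a')^2.
Order-2 pole: residue = g'(a); g'(1/3 - (1/3)*sqrt(46)) = (3188709/19941184)*sqrt(46), so the residue is (3188709/19941184)*sqrt(46).
The branch term is analytic at 1/3 + (1/3)*sqrt(46) and contributes nothing to the residue; only the rational part matters.
The factor d**2 - 2*d/3 - 5 splits as (d - a)(d - a') with a = 1/3 + (1/3)*sqrt(46), a' = 1/3 - (1/3)*sqrt(46). At the order-2 pole a set g(d) = (d - a)^2*(rational part) = [-39*d**2/4 + 40*d/31 + 18/19] / (d - a')^2.
Order-2 pole: residue = g'(a); g'(1/3 + (1/3)*sqrt(46)) = -(3188709/19941184)*sqrt(46), so the residue is -(3188709/19941184)*sqrt(46).
List the singular points by increasing real part (a conjugate pair: the negative imaginary part first).


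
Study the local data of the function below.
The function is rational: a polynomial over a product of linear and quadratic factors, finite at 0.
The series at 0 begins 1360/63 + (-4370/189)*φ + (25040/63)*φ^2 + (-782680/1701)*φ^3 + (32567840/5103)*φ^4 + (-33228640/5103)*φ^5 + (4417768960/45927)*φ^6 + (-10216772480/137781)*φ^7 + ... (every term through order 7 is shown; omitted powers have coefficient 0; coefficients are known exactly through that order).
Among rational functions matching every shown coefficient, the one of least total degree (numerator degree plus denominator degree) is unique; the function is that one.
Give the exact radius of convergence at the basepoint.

The radius of convergence is 1/4.

No rational of total degree below 4 reproduces all 8 coefficients; solving the [1/3] Pade equations on them gives f(φ) = (-31*φ/40 - 17/35)/((φ - 1/4)*(φ + 3/10)**2), whose expansion matches every shown term.
Denominator factor (φ - 1/4): pole of order 1 at 1/4, modulus 1/4.
Denominator factor (φ + 3/10)^2: pole of order 2 at -3/10, modulus 3/10.
The radius of convergence is the smallest modulus among the singular points: 1/4.


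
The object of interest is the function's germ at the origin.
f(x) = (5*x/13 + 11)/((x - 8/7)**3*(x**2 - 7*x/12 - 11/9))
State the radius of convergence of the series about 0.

The radius of convergence is -7/24 + (1/24)*sqrt(753).

Denominator factor (x - 8/7)^3: pole of order 3 at 8/7, modulus 8/7.
Denominator factor (x**2 - 7*x/12 - 11/9): discriminant 251/48, real irrational roots 7/24 + (1/24)*sqrt(753) and 7/24 - (1/24)*sqrt(753); poles of order 1, moduli 7/24 + (1/24)*sqrt(753) and -7/24 + (1/24)*sqrt(753).
The radius of convergence is the smallest modulus among the singular points: -7/24 + (1/24)*sqrt(753).


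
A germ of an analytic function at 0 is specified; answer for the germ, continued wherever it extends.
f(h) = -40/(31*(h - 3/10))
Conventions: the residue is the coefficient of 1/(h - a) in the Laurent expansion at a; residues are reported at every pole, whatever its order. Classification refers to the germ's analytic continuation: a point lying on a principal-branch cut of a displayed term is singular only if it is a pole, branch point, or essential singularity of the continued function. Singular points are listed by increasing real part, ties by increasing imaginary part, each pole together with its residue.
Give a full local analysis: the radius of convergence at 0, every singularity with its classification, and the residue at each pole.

Radius of convergence at 0: 3/10.
At 3/10: a pole of order 1; residue -40/31.

Denominator factor (h - 3/10): pole of order 1 at 3/10, modulus 3/10.
The radius of convergence is the smallest modulus among the singular points: 3/10.
At the order-1 pole 3/10 set g(h) = (h - (3/10))*f(h) = -40/31.
Simple pole: residue = g(a) at a = 3/10, which is -40/31.


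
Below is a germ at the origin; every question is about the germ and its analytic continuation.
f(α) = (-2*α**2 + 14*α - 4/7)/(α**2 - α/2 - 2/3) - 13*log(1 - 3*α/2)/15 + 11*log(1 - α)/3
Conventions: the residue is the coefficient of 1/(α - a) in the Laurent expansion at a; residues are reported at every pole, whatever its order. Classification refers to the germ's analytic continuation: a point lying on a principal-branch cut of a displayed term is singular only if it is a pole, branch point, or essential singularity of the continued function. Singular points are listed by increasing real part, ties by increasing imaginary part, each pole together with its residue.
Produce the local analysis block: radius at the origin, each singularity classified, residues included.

Denominator factor (α**2 - α/2 - 2/3): discriminant 35/12, real irrational roots 1/4 + (1/12)*sqrt(105) and 1/4 - (1/12)*sqrt(105); poles of order 1, moduli 1/4 + (1/12)*sqrt(105) and -1/4 + (1/12)*sqrt(105).
Branch term (-13/15)*log(1 - α/(2/3)): its argument vanishes at α = 2/3, a logarithmic branch point, modulus 2/3.
Branch term (11/3)*log(1 - α/(1)): its argument vanishes at α = 1, a logarithmic branch point, modulus 1.
The radius of convergence is the smallest modulus among the singular points: -1/4 + (1/12)*sqrt(105).
The branch terms are analytic at 1/4 - (1/12)*sqrt(105) and contribute nothing to the residue; only the rational part matters.
The factor α**2 - α/2 - 2/3 splits as (α - a)(α - a') with a = 1/4 - (1/12)*sqrt(105), a' = 1/4 + (1/12)*sqrt(105). At the order-1 pole a set g(α) = (α - a)*(rational part) = [-2*α**2 + 14*α - 4/7] / (α - a').
Simple pole: residue = g(a) at a = 1/4 - (1/12)*sqrt(105), which is 13/2 - (113/1470)*sqrt(105).
The branch terms are analytic at 1/4 + (1/12)*sqrt(105) and contribute nothing to the residue; only the rational part matters.
The factor α**2 - α/2 - 2/3 splits as (α - a)(α - a') with a = 1/4 + (1/12)*sqrt(105), a' = 1/4 - (1/12)*sqrt(105). At the order-1 pole a set g(α) = (α - a)*(rational part) = [-2*α**2 + 14*α - 4/7] / (α - a').
Simple pole: residue = g(a) at a = 1/4 + (1/12)*sqrt(105), which is 13/2 + (113/1470)*sqrt(105).
List the singular points by increasing real part (a conjugate pair: the negative imaginary part first).

Radius of convergence at 0: -1/4 + (1/12)*sqrt(105).
At 1/4 - (1/12)*sqrt(105): a pole of order 1; residue 13/2 - (113/1470)*sqrt(105).
At 2/3: a logarithmic branch point.
At 1: a logarithmic branch point.
At 1/4 + (1/12)*sqrt(105): a pole of order 1; residue 13/2 + (113/1470)*sqrt(105).


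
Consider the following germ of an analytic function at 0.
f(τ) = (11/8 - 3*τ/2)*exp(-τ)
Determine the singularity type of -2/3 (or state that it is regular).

The point is a regular point.

There is no denominator, hence no pole anywhere.
The factor exp(-τ) is entire.
So the germ continues analytically to -2/3.
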